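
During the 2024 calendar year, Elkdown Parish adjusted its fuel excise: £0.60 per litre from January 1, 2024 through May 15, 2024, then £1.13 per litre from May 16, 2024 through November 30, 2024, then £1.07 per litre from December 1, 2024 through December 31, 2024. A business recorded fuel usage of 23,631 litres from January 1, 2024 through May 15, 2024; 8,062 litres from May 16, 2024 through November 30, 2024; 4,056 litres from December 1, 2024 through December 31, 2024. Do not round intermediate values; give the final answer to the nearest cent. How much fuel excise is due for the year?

January 1 – May 15, 2024: 23,631 litres at £0.60/litre → £14178.60
May 16 – November 30, 2024: 8,062 litres at £1.13/litre → £9110.06
December 1 – December 31, 2024: 4,056 litres at £1.07/litre → £4339.92

£27628.58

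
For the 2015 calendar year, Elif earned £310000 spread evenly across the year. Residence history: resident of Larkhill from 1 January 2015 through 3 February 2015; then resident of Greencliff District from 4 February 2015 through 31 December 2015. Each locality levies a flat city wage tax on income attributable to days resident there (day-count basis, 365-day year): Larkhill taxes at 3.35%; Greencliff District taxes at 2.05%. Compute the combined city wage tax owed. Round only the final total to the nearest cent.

£6730.40

Larkhill, 1 January – 3 February 2015: 34 days → £310000 × 3.35% × 34/365 = £967.3699
Greencliff District, 4 February – 31 December 2015: 331 days → £310000 × 2.05% × 331/365 = £5763.0274
Total = £6730.3973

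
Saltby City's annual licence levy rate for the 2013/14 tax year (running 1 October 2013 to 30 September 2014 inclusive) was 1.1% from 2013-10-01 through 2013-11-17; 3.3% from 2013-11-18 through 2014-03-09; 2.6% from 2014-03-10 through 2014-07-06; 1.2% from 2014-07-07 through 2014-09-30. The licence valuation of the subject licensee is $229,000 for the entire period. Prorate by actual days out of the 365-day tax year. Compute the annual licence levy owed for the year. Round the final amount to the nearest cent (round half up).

2013-10-01 to 2013-11-17: 48 days at 1.1% → $229,000 × 1.1% × 48/365 = $331.2658
2013-11-18 to 2014-03-09: 112 days at 3.3% → $229,000 × 3.3% × 112/365 = $2,318.8603
2014-03-10 to 2014-07-06: 119 days at 2.6% → $229,000 × 2.6% × 119/365 = $1,941.1671
2014-07-07 to 2014-09-30: 86 days at 1.2% → $229,000 × 1.2% × 86/365 = $647.4740
Total = $5,238.7671

$5,238.77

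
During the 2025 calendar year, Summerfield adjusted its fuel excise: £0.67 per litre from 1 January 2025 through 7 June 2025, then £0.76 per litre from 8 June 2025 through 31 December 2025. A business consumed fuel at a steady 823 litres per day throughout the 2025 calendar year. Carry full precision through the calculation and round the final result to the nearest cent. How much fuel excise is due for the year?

£216597.14

1 January – 7 June 2025: 158 days × 823 litres/day = 130,034 litres at £0.67/litre → £87122.78
8 June – 31 December 2025: 207 days × 823 litres/day = 170,361 litres at £0.76/litre → £129474.36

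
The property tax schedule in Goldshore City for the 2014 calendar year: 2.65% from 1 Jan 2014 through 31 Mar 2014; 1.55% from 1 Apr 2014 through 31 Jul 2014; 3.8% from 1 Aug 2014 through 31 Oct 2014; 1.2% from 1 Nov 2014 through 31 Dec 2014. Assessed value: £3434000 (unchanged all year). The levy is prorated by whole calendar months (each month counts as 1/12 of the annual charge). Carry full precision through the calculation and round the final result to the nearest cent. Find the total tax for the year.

1 Jan – 31 Mar 2014: 3 months at 2.65% → £3434000 × 2.65% × 3/12 = £22750.2500
1 Apr – 31 Jul 2014: 4 months at 1.55% → £3434000 × 1.55% × 4/12 = £17742.3333
1 Aug – 31 Oct 2014: 3 months at 3.8% → £3434000 × 3.8% × 3/12 = £32623.0000
1 Nov – 31 Dec 2014: 2 months at 1.2% → £3434000 × 1.2% × 2/12 = £6868.0000
Total = £79983.5833

£79983.58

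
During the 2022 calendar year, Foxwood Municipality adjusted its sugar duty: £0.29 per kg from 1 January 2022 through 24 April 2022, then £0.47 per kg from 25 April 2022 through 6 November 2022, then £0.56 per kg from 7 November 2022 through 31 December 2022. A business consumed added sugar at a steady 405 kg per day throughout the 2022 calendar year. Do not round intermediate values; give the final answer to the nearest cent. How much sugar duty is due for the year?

1 January – 24 April 2022: 114 days × 405 kg/day = 46,170 kg at £0.29/kg → £13,389.30
25 April – 6 November 2022: 196 days × 405 kg/day = 79,380 kg at £0.47/kg → £37,308.60
7 November – 31 December 2022: 55 days × 405 kg/day = 22,275 kg at £0.56/kg → £12,474.00

£63,171.90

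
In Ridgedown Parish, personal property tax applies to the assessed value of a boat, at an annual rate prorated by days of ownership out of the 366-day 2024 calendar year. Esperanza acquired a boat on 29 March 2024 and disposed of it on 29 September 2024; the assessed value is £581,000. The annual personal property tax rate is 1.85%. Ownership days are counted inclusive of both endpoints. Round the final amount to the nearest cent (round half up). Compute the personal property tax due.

£5,432.98

Days held (29 March – 29 September 2024): 185 out of 366
Tax = £581,000 × 1.85% × 185/366 = £5,432.9850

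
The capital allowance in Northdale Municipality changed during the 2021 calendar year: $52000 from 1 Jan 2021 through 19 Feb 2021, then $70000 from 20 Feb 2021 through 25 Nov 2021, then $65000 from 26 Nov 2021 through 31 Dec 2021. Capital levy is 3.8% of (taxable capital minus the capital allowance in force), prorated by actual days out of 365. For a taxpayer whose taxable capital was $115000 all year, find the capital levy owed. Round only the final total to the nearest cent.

1 Jan – 19 Feb 2021: 50 days, exemption $52000 → ($115000 − $52000) × 3.8% × 50/365 = $327.9452
20 Feb – 25 Nov 2021: 279 days, exemption $70000 → ($115000 − $70000) × 3.8% × 279/365 = $1307.0959
26 Nov – 31 Dec 2021: 36 days, exemption $65000 → ($115000 − $65000) × 3.8% × 36/365 = $187.3973
Total = $1822.4384

$1822.44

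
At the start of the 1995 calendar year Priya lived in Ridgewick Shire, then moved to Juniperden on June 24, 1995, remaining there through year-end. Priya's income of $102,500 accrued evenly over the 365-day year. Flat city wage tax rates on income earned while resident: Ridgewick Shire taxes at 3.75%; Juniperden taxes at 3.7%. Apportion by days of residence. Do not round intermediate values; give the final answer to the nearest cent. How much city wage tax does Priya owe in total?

Ridgewick Shire, January 1 – June 23, 1995: 174 days → $102,500 × 3.75% × 174/365 = $1,832.3630
Juniperden, June 24 – December 31, 1995: 191 days → $102,500 × 3.7% × 191/365 = $1,984.5685
Total = $3,816.9315

$3,816.93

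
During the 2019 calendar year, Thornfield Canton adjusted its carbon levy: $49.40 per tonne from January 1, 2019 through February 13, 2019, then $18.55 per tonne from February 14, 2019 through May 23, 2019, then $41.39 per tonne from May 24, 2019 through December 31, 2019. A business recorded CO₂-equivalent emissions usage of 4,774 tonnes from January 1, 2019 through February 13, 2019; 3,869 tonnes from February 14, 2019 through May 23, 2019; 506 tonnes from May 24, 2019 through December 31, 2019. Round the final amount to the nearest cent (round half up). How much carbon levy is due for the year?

$328548.89

January 1 – February 13, 2019: 4,774 tonnes at $49.40/tonne → $235835.60
February 14 – May 23, 2019: 3,869 tonnes at $18.55/tonne → $71769.95
May 24 – December 31, 2019: 506 tonnes at $41.39/tonne → $20943.34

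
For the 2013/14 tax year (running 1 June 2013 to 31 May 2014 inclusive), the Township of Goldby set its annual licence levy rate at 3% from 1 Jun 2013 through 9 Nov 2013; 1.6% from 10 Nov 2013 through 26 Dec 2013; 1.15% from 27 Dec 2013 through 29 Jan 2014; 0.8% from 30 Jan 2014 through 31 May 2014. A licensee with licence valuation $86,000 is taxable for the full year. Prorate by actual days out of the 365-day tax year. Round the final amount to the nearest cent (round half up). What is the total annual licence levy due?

$1,644.37

1 Jun – 9 Nov 2013: 162 days at 3% → $86,000 × 3% × 162/365 = $1,145.0959
10 Nov – 26 Dec 2013: 47 days at 1.6% → $86,000 × 1.6% × 47/365 = $177.1836
27 Dec 2013 – 29 Jan 2014: 34 days at 1.15% → $86,000 × 1.15% × 34/365 = $92.1260
30 Jan – 31 May 2014: 122 days at 0.8% → $86,000 × 0.8% × 122/365 = $229.9616
Total = $1,644.3671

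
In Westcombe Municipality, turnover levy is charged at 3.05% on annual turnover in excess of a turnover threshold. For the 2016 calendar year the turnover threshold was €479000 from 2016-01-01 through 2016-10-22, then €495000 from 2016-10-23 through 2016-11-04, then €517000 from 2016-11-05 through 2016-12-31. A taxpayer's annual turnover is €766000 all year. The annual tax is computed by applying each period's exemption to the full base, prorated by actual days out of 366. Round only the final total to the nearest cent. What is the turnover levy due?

2016-01-01 to 2016-10-22: 296 days, exemption €479000 → (€766000 − €479000) × 3.05% × 296/366 = €7079.3333
2016-10-23 to 2016-11-04: 13 days, exemption €495000 → (€766000 − €495000) × 3.05% × 13/366 = €293.5833
2016-11-05 to 2016-12-31: 57 days, exemption €517000 → (€766000 − €517000) × 3.05% × 57/366 = €1182.7500
Total = €8555.6667

€8555.67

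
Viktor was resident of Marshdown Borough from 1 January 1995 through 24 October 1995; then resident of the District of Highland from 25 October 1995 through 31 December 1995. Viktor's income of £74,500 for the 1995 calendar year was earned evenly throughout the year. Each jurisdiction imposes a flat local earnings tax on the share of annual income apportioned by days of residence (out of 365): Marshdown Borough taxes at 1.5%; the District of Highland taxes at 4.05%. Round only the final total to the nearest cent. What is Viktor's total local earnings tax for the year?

Marshdown Borough, 1 January – 24 October 1995: 297 days → £74,500 × 1.5% × 297/365 = £909.3082
The District of Highland, 25 October – 31 December 1995: 68 days → £74,500 × 4.05% × 68/365 = £562.1178
Total = £1,471.4260

£1,471.43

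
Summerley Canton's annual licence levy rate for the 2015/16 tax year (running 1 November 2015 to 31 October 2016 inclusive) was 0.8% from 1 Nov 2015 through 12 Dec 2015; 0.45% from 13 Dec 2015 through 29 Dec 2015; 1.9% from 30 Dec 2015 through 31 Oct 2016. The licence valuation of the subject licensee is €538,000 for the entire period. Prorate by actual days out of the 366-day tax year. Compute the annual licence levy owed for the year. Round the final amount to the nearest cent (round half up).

1 Nov – 12 Dec 2015: 42 days at 0.8% → €538,000 × 0.8% × 42/366 = €493.9016
13 Dec – 29 Dec 2015: 17 days at 0.45% → €538,000 × 0.45% × 17/366 = €112.4508
30 Dec 2015 – 31 Oct 2016: 307 days at 1.9% → €538,000 × 1.9% × 307/366 = €8,574.1913
Total = €9,180.5437

€9,180.54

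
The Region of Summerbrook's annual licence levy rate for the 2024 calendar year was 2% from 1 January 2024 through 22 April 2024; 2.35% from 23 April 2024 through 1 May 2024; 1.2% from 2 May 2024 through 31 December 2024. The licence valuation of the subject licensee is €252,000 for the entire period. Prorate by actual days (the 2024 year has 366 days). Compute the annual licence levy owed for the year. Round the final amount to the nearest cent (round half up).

1 January – 22 April 2024: 113 days at 2% → €252,000 × 2% × 113/366 = €1,556.0656
23 April – 1 May 2024: 9 days at 2.35% → €252,000 × 2.35% × 9/366 = €145.6230
2 May – 31 December 2024: 244 days at 1.2% → €252,000 × 1.2% × 244/366 = €2,016.0000
Total = €3,717.6885

€3,717.69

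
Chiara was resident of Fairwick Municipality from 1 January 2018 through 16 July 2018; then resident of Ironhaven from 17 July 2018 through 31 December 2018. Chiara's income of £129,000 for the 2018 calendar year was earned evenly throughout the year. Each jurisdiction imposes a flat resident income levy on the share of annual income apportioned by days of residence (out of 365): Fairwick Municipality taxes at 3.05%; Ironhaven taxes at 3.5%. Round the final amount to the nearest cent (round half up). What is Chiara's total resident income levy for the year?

Fairwick Municipality, 1 January – 16 July 2018: 197 days → £129,000 × 3.05% × 197/365 = £2,123.5521
Ironhaven, 17 July – 31 December 2018: 168 days → £129,000 × 3.5% × 168/365 = £2,078.1370
Total = £4,201.6890

£4,201.69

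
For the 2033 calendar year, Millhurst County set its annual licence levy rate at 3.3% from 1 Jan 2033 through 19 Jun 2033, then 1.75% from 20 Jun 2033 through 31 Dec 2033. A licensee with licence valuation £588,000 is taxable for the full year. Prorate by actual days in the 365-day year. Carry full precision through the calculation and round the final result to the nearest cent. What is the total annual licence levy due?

1 Jan – 19 Jun 2033: 170 days at 3.3% → £588,000 × 3.3% × 170/365 = £9,037.4795
20 Jun – 31 Dec 2033: 195 days at 1.75% → £588,000 × 1.75% × 195/365 = £5,497.3973
Total = £14,534.8767

£14,534.88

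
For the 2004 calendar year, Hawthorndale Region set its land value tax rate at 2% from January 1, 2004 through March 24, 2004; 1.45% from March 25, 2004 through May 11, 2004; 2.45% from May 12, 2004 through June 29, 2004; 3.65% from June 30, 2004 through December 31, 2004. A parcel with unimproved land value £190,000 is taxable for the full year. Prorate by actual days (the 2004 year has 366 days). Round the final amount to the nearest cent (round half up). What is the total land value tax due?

January 1 – March 24, 2004: 84 days at 2% → £190,000 × 2% × 84/366 = £872.1311
March 25 – May 11, 2004: 48 days at 1.45% → £190,000 × 1.45% × 48/366 = £361.3115
May 12 – June 29, 2004: 49 days at 2.45% → £190,000 × 2.45% × 49/366 = £623.2104
June 30 – December 31, 2004: 185 days at 3.65% → £190,000 × 3.65% × 185/366 = £3,505.3962
Total = £5,362.0492

£5,362.05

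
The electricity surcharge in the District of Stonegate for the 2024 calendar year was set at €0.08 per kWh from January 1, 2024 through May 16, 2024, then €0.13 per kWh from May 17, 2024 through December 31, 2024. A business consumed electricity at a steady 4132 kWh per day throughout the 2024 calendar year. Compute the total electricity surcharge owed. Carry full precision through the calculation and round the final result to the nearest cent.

January 1 – May 16, 2024: 137 days × 4132 kWh/day = 566,084 kWh at €0.08/kWh → €45286.72
May 17 – December 31, 2024: 229 days × 4132 kWh/day = 946,228 kWh at €0.13/kWh → €123009.64

€168296.36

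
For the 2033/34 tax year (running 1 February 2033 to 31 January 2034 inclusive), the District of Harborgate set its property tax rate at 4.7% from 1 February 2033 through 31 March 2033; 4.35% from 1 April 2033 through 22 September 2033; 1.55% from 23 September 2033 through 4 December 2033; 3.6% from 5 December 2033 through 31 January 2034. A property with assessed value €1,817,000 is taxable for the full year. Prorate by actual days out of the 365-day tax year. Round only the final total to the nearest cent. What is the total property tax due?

€67,726.81

1 February – 31 March 2033: 59 days at 4.7% → €1,817,000 × 4.7% × 59/365 = €13,804.2219
1 April – 22 September 2033: 175 days at 4.35% → €1,817,000 × 4.35% × 175/365 = €37,895.6507
23 September – 4 December 2033: 73 days at 1.55% → €1,817,000 × 1.55% × 73/365 = €5,632.7000
5 December 2033 – 31 January 2034: 58 days at 3.6% → €1,817,000 × 3.6% × 58/365 = €10,394.2356
Total = €67,726.8082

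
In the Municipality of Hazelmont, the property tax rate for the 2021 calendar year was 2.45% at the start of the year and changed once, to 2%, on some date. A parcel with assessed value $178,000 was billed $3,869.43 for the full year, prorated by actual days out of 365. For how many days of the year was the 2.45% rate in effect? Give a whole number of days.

Let d = days at the first rate; then 365 − d days at the second rate.
$178,000 × [2.45%·d + 2%·(365−d)] / 365 = $3,869.43
Solving gives d = 141, so the new rate took effect on 22 May 2021.

141 days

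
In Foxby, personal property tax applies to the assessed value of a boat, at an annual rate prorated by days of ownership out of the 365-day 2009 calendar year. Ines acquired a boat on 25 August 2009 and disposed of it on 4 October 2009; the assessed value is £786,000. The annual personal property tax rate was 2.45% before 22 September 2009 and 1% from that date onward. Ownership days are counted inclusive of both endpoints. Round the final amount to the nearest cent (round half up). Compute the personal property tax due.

£1,757.19

25 August – 21 September 2009: 28 days at 2.45% → £786,000 × 2.45% × 28/365 = £1,477.2493
22 September – 4 October 2009: 13 days at 1% → £786,000 × 1% × 13/365 = £279.9452
Total = £1,757.1945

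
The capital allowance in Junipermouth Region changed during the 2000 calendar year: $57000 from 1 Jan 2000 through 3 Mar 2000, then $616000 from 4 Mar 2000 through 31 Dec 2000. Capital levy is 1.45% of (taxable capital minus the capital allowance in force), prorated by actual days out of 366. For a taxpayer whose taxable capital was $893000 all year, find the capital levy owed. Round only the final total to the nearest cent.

1 Jan – 3 Mar 2000: 63 days, exemption $57000 → ($893000 − $57000) × 1.45% × 63/366 = $2086.5738
4 Mar – 31 Dec 2000: 303 days, exemption $616000 → ($893000 − $616000) × 1.45% × 303/366 = $3325.1352
Total = $5411.7090

$5411.71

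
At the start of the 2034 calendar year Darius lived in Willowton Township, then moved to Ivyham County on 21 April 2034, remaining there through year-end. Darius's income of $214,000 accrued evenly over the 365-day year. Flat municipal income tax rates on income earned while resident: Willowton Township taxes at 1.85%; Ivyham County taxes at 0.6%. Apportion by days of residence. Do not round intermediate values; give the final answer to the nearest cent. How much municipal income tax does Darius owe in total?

Willowton Township, 1 January – 20 April 2034: 110 days → $214,000 × 1.85% × 110/365 = $1,193.1233
Ivyham County, 21 April – 31 December 2034: 255 days → $214,000 × 0.6% × 255/365 = $897.0411
Total = $2,090.1644

$2,090.16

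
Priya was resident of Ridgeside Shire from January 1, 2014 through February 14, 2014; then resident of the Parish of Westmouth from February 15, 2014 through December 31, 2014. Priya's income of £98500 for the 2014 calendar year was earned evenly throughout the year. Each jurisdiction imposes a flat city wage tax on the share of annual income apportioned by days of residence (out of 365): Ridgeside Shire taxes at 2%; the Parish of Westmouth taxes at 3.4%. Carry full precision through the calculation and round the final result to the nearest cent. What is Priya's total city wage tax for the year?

£3178.99

Ridgeside Shire, January 1 – February 14, 2014: 45 days → £98500 × 2% × 45/365 = £242.8767
The Parish of Westmouth, February 15 – December 31, 2014: 320 days → £98500 × 3.4% × 320/365 = £2936.1096
Total = £3178.9863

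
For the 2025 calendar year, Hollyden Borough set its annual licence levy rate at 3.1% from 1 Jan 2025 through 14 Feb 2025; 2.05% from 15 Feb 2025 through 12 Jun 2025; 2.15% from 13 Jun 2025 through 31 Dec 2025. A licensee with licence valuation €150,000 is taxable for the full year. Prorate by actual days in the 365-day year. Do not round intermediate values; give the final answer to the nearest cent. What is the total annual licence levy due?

€3,352.19

1 Jan – 14 Feb 2025: 45 days at 3.1% → €150,000 × 3.1% × 45/365 = €573.2877
15 Feb – 12 Jun 2025: 118 days at 2.05% → €150,000 × 2.05% × 118/365 = €994.1096
13 Jun – 31 Dec 2025: 202 days at 2.15% → €150,000 × 2.15% × 202/365 = €1,784.7945
Total = €3,352.1918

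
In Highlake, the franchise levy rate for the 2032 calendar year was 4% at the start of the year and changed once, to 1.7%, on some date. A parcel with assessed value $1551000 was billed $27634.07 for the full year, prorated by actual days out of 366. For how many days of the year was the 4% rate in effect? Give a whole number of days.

Let d = days at the first rate; then 366 − d days at the second rate.
$1551000 × [4%·d + 1.7%·(366−d)] / 366 = $27634.07
Solving gives d = 13, so the new rate took effect on 14 Jan 2032.

13 days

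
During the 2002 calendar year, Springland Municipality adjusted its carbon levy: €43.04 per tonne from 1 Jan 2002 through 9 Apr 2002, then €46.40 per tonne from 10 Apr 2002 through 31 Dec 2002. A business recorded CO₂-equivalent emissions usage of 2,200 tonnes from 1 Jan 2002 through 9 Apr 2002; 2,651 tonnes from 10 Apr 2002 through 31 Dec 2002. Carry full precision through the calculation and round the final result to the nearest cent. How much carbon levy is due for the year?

€217694.40

1 Jan – 9 Apr 2002: 2,200 tonnes at €43.04/tonne → €94688.00
10 Apr – 31 Dec 2002: 2,651 tonnes at €46.40/tonne → €123006.40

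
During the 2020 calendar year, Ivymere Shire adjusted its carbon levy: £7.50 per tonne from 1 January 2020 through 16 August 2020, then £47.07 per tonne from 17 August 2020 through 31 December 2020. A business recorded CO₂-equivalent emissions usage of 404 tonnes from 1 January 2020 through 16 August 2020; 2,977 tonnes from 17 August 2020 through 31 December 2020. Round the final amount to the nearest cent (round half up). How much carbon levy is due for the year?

£143157.39

1 January – 16 August 2020: 404 tonnes at £7.50/tonne → £3030.00
17 August – 31 December 2020: 2,977 tonnes at £47.07/tonne → £140127.39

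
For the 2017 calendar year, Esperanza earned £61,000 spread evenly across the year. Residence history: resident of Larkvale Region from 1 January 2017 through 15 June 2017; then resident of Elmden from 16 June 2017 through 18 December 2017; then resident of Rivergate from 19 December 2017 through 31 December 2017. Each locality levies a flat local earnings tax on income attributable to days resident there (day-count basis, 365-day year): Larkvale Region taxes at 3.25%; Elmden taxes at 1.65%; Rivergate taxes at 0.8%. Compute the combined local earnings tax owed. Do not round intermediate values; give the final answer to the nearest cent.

£1,431.91

Larkvale Region, 1 January – 15 June 2017: 166 days → £61,000 × 3.25% × 166/365 = £901.6301
Elmden, 16 June – 18 December 2017: 186 days → £61,000 × 1.65% × 186/365 = £512.9014
Rivergate, 19 December – 31 December 2017: 13 days → £61,000 × 0.8% × 13/365 = £17.3808
Total = £1,431.9123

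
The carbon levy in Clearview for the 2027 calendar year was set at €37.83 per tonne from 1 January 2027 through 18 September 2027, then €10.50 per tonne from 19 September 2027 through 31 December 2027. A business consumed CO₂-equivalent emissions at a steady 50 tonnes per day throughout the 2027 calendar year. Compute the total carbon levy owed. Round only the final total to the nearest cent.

1 January – 18 September 2027: 261 days × 50 tonnes/day = 13,050 tonnes at €37.83/tonne → €493681.50
19 September – 31 December 2027: 104 days × 50 tonnes/day = 5,200 tonnes at €10.50/tonne → €54600.00

€548281.50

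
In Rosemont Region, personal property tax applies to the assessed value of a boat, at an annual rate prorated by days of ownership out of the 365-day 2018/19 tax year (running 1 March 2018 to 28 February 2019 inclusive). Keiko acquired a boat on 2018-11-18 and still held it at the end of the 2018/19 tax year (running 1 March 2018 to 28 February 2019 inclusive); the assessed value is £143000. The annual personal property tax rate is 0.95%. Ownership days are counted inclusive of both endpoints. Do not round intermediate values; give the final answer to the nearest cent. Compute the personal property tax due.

£383.36

Days held (2018-11-18 to 2019-02-28): 103 out of 365
Tax = £143000 × 0.95% × 103/365 = £383.3575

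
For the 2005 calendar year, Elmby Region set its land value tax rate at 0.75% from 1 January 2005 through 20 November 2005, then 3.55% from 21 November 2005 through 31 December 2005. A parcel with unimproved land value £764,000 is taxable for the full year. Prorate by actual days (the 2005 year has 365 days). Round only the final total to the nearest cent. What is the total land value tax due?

1 January – 20 November 2005: 324 days at 0.75% → £764,000 × 0.75% × 324/365 = £5,086.3562
21 November – 31 December 2005: 41 days at 3.55% → £764,000 × 3.55% × 41/365 = £3,046.5808
Total = £8,132.9370

£8,132.94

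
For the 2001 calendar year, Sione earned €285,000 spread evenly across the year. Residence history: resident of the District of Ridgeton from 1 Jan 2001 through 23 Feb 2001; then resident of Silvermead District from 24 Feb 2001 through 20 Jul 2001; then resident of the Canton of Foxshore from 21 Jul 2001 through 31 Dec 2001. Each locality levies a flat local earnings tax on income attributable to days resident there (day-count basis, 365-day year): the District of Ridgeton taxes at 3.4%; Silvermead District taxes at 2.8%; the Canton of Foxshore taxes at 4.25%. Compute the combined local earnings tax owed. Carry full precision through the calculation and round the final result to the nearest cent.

The District of Ridgeton, 1 Jan – 23 Feb 2001: 54 days → €285,000 × 3.4% × 54/365 = €1,433.5890
Silvermead District, 24 Feb – 20 Jul 2001: 147 days → €285,000 × 2.8% × 147/365 = €3,213.8630
The Canton of Foxshore, 21 Jul – 31 Dec 2001: 164 days → €285,000 × 4.25% × 164/365 = €5,442.3288
Total = €10,089.7808

€10,089.78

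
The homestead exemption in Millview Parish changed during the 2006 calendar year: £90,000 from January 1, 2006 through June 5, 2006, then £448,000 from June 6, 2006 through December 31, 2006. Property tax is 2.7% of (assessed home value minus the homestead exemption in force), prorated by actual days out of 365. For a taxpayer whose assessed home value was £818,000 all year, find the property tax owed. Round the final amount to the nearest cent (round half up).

January 1 – June 5, 2006: 156 days, exemption £90,000 → (£818,000 − £90,000) × 2.7% × 156/365 = £8,400.9205
June 6 – December 31, 2006: 209 days, exemption £448,000 → (£818,000 − £448,000) × 2.7% × 209/365 = £5,720.3014
Total = £14,121.2219

£14,121.22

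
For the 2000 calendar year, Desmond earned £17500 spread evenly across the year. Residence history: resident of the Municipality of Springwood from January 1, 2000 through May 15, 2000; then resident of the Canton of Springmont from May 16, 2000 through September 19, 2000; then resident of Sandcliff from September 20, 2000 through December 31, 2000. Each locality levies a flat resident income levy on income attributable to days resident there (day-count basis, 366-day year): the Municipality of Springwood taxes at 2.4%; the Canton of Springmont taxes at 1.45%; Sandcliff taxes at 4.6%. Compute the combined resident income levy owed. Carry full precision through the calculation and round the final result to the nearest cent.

£470.66

The Municipality of Springwood, January 1 – May 15, 2000: 136 days → £17500 × 2.4% × 136/366 = £156.0656
The Canton of Springmont, May 16 – September 19, 2000: 127 days → £17500 × 1.45% × 127/366 = £88.0499
Sandcliff, September 20 – December 31, 2000: 103 days → £17500 × 4.6% × 103/366 = £226.5437
Total = £470.6592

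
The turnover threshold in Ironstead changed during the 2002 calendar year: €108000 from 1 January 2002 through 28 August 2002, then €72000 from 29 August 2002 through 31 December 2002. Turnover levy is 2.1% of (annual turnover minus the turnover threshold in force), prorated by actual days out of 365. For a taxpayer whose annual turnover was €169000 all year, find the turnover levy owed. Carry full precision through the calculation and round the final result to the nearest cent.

€1539.90

1 January – 28 August 2002: 240 days, exemption €108000 → (€169000 − €108000) × 2.1% × 240/365 = €842.3014
29 August – 31 December 2002: 125 days, exemption €72000 → (€169000 − €72000) × 2.1% × 125/365 = €697.6027
Total = €1539.9041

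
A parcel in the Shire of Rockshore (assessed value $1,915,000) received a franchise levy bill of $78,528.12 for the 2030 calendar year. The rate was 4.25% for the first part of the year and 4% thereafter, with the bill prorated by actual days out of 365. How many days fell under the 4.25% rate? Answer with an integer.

Let d = days at the first rate; then 365 − d days at the second rate.
$1,915,000 × [4.25%·d + 4%·(365−d)] / 365 = $78,528.12
Solving gives d = 147, so the new rate took effect on 28 May 2030.

147 days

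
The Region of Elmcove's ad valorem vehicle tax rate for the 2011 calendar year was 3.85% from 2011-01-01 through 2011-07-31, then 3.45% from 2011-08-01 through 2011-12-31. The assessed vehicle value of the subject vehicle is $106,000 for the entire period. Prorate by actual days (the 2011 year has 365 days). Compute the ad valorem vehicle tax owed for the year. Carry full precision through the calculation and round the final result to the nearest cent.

$3,903.27

2011-01-01 to 2011-07-31: 212 days at 3.85% → $106,000 × 3.85% × 212/365 = $2,370.3342
2011-08-01 to 2011-12-31: 153 days at 3.45% → $106,000 × 3.45% × 153/365 = $1,532.9342
Total = $3,903.2685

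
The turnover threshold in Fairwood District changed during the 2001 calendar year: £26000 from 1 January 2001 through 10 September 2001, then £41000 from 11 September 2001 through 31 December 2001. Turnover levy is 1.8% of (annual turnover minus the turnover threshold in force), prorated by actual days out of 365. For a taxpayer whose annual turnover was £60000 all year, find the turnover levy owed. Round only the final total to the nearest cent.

£529.15

1 January – 10 September 2001: 253 days, exemption £26000 → (£60000 − £26000) × 1.8% × 253/365 = £424.2082
11 September – 31 December 2001: 112 days, exemption £41000 → (£60000 − £41000) × 1.8% × 112/365 = £104.9425
Total = £529.1507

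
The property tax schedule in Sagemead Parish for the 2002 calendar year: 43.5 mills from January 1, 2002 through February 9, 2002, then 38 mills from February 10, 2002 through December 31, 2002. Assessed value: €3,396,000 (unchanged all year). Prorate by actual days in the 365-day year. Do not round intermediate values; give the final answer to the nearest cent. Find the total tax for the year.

January 1 – February 9, 2002: 40 days at 43.5 mills → €3,396,000 × 4.35% × 40/365 = €16,189.1507
February 10 – December 31, 2002: 325 days at 38 mills → €3,396,000 × 3.8% × 325/365 = €114,905.7534
Total = €131,094.9041

€131,094.90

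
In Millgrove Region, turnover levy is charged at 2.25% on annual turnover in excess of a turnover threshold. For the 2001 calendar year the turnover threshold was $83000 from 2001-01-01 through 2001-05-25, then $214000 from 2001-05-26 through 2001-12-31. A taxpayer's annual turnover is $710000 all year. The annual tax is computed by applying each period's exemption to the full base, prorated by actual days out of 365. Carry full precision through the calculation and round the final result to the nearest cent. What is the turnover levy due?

$12330.92

2001-01-01 to 2001-05-25: 145 days, exemption $83000 → ($710000 − $83000) × 2.25% × 145/365 = $5604.3493
2001-05-26 to 2001-12-31: 220 days, exemption $214000 → ($710000 − $214000) × 2.25% × 220/365 = $6726.5753
Total = $12330.9247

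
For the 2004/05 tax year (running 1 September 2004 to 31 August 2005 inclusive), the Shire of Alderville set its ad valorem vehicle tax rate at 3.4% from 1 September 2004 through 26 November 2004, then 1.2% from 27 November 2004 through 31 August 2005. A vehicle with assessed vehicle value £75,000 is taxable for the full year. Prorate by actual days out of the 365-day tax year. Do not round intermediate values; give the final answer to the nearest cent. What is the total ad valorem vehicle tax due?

1 September – 26 November 2004: 87 days at 3.4% → £75,000 × 3.4% × 87/365 = £607.8082
27 November 2004 – 31 August 2005: 278 days at 1.2% → £75,000 × 1.2% × 278/365 = £685.4795
Total = £1,293.2877

£1,293.29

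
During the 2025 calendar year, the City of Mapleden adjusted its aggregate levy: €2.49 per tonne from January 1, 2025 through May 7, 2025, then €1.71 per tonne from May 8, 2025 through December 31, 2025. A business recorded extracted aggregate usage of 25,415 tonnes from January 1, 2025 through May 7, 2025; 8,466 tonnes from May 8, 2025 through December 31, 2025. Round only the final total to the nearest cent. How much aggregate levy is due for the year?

€77760.21

January 1 – May 7, 2025: 25,415 tonnes at €2.49/tonne → €63283.35
May 8 – December 31, 2025: 8,466 tonnes at €1.71/tonne → €14476.86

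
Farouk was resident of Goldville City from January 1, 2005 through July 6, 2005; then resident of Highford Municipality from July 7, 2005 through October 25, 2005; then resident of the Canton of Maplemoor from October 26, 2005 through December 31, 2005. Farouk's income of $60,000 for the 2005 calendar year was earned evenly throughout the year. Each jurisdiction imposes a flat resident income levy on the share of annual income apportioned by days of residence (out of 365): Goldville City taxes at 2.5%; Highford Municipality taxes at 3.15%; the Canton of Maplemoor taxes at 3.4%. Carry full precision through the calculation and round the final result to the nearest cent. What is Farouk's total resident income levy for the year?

Goldville City, January 1 – July 6, 2005: 187 days → $60,000 × 2.5% × 187/365 = $768.4932
Highford Municipality, July 7 – October 25, 2005: 111 days → $60,000 × 3.15% × 111/365 = $574.7671
The Canton of Maplemoor, October 26 – December 31, 2005: 67 days → $60,000 × 3.4% × 67/365 = $374.4658
Total = $1,717.7260

$1,717.73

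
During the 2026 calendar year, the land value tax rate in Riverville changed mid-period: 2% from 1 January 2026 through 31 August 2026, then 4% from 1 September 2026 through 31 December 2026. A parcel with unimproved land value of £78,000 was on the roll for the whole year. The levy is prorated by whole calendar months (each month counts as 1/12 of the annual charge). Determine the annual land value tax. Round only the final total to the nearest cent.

£2,080.00

1 January – 31 August 2026: 8 months at 2% → £78,000 × 2% × 8/12 = £1,040.0000
1 September – 31 December 2026: 4 months at 4% → £78,000 × 4% × 4/12 = £1,040.0000
Total = £2,080.0000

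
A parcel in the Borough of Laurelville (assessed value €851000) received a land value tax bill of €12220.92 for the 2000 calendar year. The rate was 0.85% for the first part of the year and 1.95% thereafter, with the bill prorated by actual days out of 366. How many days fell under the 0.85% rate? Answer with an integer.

Let d = days at the first rate; then 366 − d days at the second rate.
€851000 × [0.85%·d + 1.95%·(366−d)] / 366 = €12220.92
Solving gives d = 171, so the new rate took effect on 20 Jun 2000.

171 days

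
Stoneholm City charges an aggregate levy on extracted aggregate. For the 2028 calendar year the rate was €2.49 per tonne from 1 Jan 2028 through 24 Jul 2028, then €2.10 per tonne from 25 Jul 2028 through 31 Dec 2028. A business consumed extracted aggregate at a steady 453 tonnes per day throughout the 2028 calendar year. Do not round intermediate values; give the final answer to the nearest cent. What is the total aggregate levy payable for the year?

1 Jan – 24 Jul 2028: 206 days × 453 tonnes/day = 93,318 tonnes at €2.49/tonne → €232,361.82
25 Jul – 31 Dec 2028: 160 days × 453 tonnes/day = 72,480 tonnes at €2.10/tonne → €152,208.00

€384,569.82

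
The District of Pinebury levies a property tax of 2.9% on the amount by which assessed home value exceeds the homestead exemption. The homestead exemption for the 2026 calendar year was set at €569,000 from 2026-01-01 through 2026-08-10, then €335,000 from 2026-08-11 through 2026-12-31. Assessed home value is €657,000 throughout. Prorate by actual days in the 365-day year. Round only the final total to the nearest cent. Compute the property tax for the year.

2026-01-01 to 2026-08-10: 222 days, exemption €569,000 → (€657,000 − €569,000) × 2.9% × 222/365 = €1,552.1753
2026-08-11 to 2026-12-31: 143 days, exemption €335,000 → (€657,000 − €335,000) × 2.9% × 143/365 = €3,658.4493
Total = €5,210.6247

€5,210.62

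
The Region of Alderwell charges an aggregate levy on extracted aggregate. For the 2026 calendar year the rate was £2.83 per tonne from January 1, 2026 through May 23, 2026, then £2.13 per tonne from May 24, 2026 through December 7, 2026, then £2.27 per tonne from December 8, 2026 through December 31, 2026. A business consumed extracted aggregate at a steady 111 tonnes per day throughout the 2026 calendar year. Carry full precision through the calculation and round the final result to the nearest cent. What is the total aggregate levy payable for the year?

January 1 – May 23, 2026: 143 days × 111 tonnes/day = 15,873 tonnes at £2.83/tonne → £44,920.59
May 24 – December 7, 2026: 198 days × 111 tonnes/day = 21,978 tonnes at £2.13/tonne → £46,813.14
December 8 – December 31, 2026: 24 days × 111 tonnes/day = 2,664 tonnes at £2.27/tonne → £6,047.28

£97,781.01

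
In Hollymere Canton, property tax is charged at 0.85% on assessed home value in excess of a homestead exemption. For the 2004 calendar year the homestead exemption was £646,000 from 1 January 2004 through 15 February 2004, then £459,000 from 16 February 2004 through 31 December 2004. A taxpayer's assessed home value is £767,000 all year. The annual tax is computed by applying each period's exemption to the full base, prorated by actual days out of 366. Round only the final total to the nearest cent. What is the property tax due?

£2,418.23

1 January – 15 February 2004: 46 days, exemption £646,000 → (£767,000 − £646,000) × 0.85% × 46/366 = £129.2650
16 February – 31 December 2004: 320 days, exemption £459,000 → (£767,000 − £459,000) × 0.85% × 320/366 = £2,288.9617
Total = £2,418.2268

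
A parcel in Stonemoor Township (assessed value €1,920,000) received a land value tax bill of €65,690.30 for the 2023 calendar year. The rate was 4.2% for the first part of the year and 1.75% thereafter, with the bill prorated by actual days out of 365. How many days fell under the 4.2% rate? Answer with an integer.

249 days

Let d = days at the first rate; then 365 − d days at the second rate.
€1,920,000 × [4.2%·d + 1.75%·(365−d)] / 365 = €65,690.30
Solving gives d = 249, so the new rate took effect on September 7, 2023.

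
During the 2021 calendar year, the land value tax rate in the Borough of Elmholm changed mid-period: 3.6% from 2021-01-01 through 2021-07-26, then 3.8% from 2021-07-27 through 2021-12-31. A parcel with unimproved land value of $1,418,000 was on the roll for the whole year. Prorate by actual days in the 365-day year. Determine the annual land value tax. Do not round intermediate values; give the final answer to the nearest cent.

$52,275.64

2021-01-01 to 2021-07-26: 207 days at 3.6% → $1,418,000 × 3.6% × 207/365 = $28,950.5096
2021-07-27 to 2021-12-31: 158 days at 3.8% → $1,418,000 × 3.8% × 158/365 = $23,325.1288
Total = $52,275.6384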